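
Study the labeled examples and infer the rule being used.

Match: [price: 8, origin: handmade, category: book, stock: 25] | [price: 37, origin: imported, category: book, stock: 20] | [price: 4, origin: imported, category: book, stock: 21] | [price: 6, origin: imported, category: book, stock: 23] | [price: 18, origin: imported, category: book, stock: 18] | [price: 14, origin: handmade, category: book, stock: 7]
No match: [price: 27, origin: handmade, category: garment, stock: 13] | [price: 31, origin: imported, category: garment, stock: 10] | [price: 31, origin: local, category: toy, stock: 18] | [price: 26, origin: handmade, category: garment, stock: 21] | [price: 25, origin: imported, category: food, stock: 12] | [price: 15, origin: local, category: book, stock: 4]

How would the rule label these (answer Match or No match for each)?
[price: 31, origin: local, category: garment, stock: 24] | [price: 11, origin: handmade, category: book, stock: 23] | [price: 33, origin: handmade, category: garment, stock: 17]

One predicate separates the groups cleanly: category is book AND stock ≥ 7.

No match, Match, No match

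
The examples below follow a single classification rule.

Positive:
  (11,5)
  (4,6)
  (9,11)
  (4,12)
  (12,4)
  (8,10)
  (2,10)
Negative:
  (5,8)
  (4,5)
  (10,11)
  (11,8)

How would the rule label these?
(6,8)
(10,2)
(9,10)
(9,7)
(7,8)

Positive, Positive, Negative, Positive, Negative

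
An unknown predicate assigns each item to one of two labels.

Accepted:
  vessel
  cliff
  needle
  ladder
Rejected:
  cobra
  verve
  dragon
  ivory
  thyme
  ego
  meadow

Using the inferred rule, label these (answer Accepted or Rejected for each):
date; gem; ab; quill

Rule: contains 'l'. This holds for each 'Accepted' example and fails for each 'Rejected' one.
date: no 'l', does not fit → Rejected. gem: no 'l', does not fit → Rejected. ab: no 'l', does not fit → Rejected. quill: has 'l', satisfies this → Accepted.

Rejected, Rejected, Rejected, Accepted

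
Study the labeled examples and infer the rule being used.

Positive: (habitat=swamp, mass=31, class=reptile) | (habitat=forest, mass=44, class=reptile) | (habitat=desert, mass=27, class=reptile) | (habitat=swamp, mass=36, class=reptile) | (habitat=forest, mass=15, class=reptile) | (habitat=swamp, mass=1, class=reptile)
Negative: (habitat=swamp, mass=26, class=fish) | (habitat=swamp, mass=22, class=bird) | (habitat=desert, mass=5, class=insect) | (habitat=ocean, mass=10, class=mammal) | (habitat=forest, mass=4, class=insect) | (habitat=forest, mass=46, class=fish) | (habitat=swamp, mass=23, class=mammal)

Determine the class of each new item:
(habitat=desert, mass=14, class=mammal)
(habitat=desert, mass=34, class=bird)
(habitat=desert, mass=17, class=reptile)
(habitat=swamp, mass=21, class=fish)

The common property of the 'Positive' items is: class is reptile. No 'Negative' item has it.
Negative: (habitat=desert, mass=14, class=mammal), since class is mammal. Negative: (habitat=desert, mass=34, class=bird), since class is bird. Positive: (habitat=desert, mass=17, class=reptile), since class is reptile. Negative: (habitat=swamp, mass=21, class=fish), since class is fish.

Negative, Negative, Positive, Negative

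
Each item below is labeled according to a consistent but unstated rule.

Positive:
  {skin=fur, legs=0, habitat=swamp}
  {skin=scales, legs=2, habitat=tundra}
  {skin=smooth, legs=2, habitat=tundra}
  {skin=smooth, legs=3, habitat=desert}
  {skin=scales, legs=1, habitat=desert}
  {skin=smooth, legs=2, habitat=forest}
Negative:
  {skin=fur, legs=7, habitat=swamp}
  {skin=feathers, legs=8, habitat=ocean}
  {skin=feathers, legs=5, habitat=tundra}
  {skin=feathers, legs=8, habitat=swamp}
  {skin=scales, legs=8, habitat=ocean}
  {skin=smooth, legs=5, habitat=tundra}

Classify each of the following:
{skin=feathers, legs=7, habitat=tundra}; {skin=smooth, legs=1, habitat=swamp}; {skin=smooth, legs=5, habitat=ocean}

Negative, Positive, Negative

One predicate separates the groups cleanly: legs ≤ 3.
{skin=feathers, legs=7, habitat=tundra}: legs = 7 — fails the rule, so Negative. {skin=smooth, legs=1, habitat=swamp}: legs = 1 — qualifies, so Positive. {skin=smooth, legs=5, habitat=ocean}: legs = 5 — fails the rule, so Negative.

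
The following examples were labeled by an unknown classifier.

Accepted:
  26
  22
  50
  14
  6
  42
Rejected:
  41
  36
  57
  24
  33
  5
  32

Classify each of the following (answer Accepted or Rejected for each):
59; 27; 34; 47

Rule: ≡ 2 (mod 4). This holds for each 'Accepted' example and fails for each 'Rejected' one.
59 → 59 mod 4 = 3 → Rejected. 27 → 27 mod 4 = 3 → Rejected. 34 → 34 mod 4 = 2 → Accepted. 47 → 47 mod 4 = 3 → Rejected.

Rejected, Rejected, Accepted, Rejected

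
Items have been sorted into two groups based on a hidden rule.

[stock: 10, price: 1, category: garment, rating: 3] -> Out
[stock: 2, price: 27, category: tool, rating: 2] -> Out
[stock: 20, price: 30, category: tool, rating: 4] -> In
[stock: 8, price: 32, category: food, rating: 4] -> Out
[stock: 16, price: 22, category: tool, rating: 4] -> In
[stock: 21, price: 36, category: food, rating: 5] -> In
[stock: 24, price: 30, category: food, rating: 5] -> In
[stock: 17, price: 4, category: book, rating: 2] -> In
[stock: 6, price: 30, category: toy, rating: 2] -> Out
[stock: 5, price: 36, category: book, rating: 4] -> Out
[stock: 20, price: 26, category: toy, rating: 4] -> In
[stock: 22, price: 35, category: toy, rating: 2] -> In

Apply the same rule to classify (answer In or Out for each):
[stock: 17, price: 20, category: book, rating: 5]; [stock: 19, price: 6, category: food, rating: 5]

In, In

Rule: stock ≥ 16. This holds for each 'In' example and fails for each 'Out' one.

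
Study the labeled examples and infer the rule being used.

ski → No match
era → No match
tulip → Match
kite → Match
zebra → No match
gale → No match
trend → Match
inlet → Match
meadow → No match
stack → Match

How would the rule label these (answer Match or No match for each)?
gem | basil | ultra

All 'Match' examples share one property — contains 't' — and every 'No match' example lacks it.
gem → no 't' → No match.
basil → no 't' → No match.
ultra → has 't' → Match.

No match, No match, Match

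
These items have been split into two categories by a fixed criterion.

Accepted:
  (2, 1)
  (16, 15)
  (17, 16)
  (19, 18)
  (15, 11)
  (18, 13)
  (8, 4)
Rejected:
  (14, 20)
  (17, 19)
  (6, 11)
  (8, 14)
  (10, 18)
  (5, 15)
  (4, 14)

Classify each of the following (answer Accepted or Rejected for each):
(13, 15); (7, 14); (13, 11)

Rejected, Rejected, Accepted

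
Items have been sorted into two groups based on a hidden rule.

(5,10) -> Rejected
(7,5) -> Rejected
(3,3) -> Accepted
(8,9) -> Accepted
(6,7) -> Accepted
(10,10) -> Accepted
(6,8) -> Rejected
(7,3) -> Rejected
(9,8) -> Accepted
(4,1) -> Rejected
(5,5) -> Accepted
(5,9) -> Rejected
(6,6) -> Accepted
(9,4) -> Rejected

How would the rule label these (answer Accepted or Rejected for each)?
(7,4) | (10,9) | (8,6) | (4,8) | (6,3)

One predicate separates the groups cleanly: |first − second| ≤ 1.

Rejected, Accepted, Rejected, Rejected, Rejected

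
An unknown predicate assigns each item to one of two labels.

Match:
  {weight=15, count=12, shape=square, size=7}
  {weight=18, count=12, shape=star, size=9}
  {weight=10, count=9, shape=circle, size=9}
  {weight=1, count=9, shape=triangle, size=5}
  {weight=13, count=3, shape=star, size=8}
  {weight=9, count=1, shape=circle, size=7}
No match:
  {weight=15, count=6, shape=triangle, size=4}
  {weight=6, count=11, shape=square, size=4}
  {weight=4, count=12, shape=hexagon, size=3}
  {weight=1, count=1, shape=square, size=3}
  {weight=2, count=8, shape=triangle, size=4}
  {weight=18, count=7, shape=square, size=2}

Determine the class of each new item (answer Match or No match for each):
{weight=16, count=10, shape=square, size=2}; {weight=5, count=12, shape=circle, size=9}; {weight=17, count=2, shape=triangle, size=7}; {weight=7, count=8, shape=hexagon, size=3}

No match, Match, Match, No match

A rule that fits every label: size ≥ 5 — true of each 'Match' example, false of each 'No match' one.
{weight=16, count=10, shape=square, size=2}: size = 2 — fails the rule, so No match.
{weight=5, count=12, shape=circle, size=9}: size = 9 — meets the rule, so Match.
{weight=17, count=2, shape=triangle, size=7}: size = 7 — meets the rule, so Match.
{weight=7, count=8, shape=hexagon, size=3}: size = 3 — fails the rule, so No match.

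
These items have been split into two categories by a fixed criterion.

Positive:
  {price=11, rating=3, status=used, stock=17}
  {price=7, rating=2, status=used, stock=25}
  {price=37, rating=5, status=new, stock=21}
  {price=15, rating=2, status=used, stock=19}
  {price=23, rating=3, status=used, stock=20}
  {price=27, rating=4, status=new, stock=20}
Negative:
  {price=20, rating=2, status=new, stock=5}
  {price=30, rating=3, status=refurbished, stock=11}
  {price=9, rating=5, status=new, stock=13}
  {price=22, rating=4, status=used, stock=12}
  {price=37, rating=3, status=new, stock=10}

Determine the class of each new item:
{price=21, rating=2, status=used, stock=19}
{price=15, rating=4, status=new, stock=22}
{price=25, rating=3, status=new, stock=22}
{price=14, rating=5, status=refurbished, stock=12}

The common property of the 'Positive' items is: stock ≥ 17. No 'Negative' item has it.
{price=21, rating=2, status=used, stock=19}: stock = 19 — checks out, so Positive. {price=15, rating=4, status=new, stock=22}: stock = 22 — checks out, so Positive. {price=25, rating=3, status=new, stock=22}: stock = 22 — checks out, so Positive. {price=14, rating=5, status=refurbished, stock=12}: stock = 12 — doesn't qualify, so Negative.

Positive, Positive, Positive, Negative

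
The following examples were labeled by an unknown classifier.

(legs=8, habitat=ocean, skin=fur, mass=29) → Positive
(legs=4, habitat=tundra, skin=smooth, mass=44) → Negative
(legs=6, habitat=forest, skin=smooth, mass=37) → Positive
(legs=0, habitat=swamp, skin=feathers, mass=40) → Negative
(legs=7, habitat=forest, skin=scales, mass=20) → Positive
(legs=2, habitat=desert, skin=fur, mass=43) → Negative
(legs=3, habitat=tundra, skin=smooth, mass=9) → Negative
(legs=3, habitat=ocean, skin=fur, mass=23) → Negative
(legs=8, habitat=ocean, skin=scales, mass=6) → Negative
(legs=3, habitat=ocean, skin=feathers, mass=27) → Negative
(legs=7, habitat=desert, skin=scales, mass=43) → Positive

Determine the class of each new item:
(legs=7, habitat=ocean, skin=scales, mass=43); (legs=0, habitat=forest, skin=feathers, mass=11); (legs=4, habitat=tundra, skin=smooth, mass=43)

'Positive' ⟺ legs ≥ 6 AND mass ≥ 9.
(legs=7, habitat=ocean, skin=scales, mass=43): Positive (legs = 7, mass = 43). (legs=0, habitat=forest, skin=feathers, mass=11): Negative (legs = 0, mass = 11). (legs=4, habitat=tundra, skin=smooth, mass=43): Negative (legs = 4, mass = 43).

Positive, Negative, Negative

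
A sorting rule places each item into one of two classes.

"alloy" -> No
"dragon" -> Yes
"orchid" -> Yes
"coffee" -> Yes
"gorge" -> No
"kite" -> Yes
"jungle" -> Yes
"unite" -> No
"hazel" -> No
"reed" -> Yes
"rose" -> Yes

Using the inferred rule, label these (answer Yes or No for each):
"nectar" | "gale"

Yes, Yes

A rule that fits every label: even length — true of each 'Yes' example, false of each 'No' one.
"nectar": Yes (length 6). "gale": Yes (length 4).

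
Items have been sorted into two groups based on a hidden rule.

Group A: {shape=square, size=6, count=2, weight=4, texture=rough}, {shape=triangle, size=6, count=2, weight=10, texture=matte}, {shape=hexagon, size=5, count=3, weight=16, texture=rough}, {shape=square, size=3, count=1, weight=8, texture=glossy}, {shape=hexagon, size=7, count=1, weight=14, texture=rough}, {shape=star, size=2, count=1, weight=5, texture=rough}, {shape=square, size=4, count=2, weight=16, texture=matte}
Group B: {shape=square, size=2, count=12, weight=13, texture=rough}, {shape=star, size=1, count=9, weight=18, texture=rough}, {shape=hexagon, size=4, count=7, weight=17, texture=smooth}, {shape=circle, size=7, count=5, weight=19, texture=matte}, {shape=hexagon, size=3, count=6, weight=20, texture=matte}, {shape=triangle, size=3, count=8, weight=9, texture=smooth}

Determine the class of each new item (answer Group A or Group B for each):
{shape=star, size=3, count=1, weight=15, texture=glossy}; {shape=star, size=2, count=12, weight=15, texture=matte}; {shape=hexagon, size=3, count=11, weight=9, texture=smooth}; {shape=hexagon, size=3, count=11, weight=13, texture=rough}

Every 'Group A' example satisfies: count ≤ 3. None of the 'Group B' examples do.
{shape=star, size=3, count=1, weight=15, texture=glossy}: count = 1, has this property → Group A. {shape=star, size=2, count=12, weight=15, texture=matte}: count = 12, does not pass → Group B. {shape=hexagon, size=3, count=11, weight=9, texture=smooth}: count = 11, does not pass → Group B. {shape=hexagon, size=3, count=11, weight=13, texture=rough}: count = 11, does not pass → Group B.

Group A, Group B, Group B, Group B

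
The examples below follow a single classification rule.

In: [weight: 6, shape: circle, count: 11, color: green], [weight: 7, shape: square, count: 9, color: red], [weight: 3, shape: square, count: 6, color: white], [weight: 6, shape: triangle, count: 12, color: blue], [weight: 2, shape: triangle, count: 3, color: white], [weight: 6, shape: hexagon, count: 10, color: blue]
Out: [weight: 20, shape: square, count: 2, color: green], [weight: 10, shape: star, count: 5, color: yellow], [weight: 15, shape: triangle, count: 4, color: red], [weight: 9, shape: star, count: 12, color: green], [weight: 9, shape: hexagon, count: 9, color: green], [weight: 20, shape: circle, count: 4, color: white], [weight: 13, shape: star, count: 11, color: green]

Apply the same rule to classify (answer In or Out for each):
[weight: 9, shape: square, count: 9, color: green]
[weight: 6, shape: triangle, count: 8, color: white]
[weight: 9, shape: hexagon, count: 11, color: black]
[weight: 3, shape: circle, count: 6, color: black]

Out, In, Out, In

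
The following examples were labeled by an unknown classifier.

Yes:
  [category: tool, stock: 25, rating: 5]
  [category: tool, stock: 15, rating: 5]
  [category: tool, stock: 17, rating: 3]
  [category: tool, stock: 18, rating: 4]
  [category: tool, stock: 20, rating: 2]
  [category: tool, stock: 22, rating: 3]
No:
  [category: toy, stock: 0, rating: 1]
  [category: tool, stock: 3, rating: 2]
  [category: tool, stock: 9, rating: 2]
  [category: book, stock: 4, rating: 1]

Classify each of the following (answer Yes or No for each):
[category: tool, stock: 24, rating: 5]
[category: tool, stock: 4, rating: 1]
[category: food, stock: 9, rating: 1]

A rule that fits every label: stock ≥ 15 — true of each 'Yes' example, false of each 'No' one.

Yes, No, No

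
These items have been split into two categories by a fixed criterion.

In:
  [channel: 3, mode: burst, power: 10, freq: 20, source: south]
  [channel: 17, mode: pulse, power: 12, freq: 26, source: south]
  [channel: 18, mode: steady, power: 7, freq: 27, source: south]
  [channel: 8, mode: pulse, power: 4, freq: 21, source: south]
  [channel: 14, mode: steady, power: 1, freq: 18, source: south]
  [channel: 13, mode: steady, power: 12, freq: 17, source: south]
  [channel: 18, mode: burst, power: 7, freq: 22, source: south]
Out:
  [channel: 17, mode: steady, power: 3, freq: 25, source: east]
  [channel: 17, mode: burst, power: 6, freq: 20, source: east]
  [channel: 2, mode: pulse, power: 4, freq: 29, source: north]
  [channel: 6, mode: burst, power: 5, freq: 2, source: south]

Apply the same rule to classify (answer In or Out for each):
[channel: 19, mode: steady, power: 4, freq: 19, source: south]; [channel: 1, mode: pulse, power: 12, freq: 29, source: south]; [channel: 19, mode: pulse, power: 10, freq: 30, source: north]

All 'In' examples share one property — source is south AND freq ≥ 17 — and every 'Out' example lacks it.
[channel: 19, mode: steady, power: 4, freq: 19, source: south]: In (source is south, freq = 19). [channel: 1, mode: pulse, power: 12, freq: 29, source: south]: In (source is south, freq = 29). [channel: 19, mode: pulse, power: 10, freq: 30, source: north]: Out (source is north, freq = 30).

In, In, Out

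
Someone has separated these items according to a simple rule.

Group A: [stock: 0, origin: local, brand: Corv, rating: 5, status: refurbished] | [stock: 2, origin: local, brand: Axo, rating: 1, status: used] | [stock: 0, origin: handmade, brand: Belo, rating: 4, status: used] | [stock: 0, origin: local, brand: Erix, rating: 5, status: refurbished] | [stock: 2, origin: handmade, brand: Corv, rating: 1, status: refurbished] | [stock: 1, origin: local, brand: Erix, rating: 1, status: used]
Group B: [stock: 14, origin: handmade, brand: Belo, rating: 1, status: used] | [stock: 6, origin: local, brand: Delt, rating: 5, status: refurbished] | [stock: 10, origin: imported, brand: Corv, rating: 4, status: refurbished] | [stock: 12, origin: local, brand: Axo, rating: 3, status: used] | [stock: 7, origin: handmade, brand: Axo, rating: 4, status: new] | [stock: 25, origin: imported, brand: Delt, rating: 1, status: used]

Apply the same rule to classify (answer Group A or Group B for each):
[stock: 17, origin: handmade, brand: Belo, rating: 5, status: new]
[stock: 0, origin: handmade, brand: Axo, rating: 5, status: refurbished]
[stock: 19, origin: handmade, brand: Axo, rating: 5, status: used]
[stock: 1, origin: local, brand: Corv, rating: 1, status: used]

Every 'Group A' example satisfies: stock ≤ 2. None of the 'Group B' examples do.

Group B, Group A, Group B, Group A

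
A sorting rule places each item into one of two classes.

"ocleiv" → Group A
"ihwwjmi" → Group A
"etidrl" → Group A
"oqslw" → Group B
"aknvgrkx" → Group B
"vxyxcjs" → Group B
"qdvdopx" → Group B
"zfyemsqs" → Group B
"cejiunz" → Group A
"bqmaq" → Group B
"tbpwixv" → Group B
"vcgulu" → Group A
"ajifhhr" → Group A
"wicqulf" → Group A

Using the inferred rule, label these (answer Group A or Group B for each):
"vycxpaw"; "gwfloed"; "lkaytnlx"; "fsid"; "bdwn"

A rule that fits every label: has ≥ 2 vowels — true of each 'Group A' example, false of each 'Group B' one.
Group B: "vycxpaw", since 1 vowel. Group A: "gwfloed", since 2 vowels. Group B: "lkaytnlx", since 1 vowel. Group B: "fsid", since 1 vowel. Group B: "bdwn", since 0 vowels.

Group B, Group A, Group B, Group B, Group B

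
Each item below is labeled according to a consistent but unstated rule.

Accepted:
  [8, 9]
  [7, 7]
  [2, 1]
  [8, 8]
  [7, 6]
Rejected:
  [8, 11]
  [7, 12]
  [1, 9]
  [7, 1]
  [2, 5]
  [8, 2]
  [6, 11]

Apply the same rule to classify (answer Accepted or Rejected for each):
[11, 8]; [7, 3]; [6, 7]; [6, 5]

Rejected, Rejected, Accepted, Accepted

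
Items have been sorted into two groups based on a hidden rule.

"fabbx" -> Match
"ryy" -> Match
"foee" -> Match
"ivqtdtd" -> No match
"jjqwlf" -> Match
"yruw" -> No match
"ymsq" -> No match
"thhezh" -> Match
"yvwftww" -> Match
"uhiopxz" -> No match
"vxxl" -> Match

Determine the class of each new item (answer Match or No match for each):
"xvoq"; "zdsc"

No match, No match

'Match' ⟺ has a double letter.
"xvoq": no doubled letter, does not satisfy this → No match.
"zdsc": no doubled letter, does not satisfy this → No match.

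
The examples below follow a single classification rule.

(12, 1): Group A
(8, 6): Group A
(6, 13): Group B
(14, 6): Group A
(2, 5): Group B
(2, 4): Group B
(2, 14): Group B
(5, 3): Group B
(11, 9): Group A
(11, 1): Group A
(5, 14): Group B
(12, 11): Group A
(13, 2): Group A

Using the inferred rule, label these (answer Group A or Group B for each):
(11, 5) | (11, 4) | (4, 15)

Group A, Group A, Group B

One predicate separates the groups cleanly: first ≥ 8.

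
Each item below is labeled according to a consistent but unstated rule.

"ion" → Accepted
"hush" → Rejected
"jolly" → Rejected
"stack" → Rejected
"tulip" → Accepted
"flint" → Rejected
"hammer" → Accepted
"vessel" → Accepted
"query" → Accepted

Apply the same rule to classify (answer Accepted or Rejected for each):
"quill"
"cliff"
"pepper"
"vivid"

Accepted, Rejected, Accepted, Accepted

The classifier is using: has ≥ 2 vowels.
"quill" — 2 vowels, hence Accepted. "cliff" — 1 vowel, hence Rejected. "pepper" — 2 vowels, hence Accepted. "vivid" — 2 vowels, hence Accepted.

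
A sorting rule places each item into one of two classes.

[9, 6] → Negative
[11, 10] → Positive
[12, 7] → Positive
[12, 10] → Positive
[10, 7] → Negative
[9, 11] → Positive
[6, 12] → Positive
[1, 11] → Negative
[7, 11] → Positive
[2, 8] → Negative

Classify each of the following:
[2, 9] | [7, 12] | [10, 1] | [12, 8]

The simplest hypothesis consistent with all the labels is: sum ≥ 18.
[2, 9] → 2+9 = 11 → Negative. [7, 12] → 7+12 = 19 → Positive. [10, 1] → 10+1 = 11 → Negative. [12, 8] → 12+8 = 20 → Positive.

Negative, Positive, Negative, Positive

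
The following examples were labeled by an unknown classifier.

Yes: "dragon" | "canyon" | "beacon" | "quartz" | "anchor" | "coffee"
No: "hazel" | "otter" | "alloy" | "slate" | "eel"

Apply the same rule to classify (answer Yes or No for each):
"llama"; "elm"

No, No

One predicate separates the groups cleanly: even length.
"llama": length 5 — does not pass, so No. "elm": length 3 — does not pass, so No.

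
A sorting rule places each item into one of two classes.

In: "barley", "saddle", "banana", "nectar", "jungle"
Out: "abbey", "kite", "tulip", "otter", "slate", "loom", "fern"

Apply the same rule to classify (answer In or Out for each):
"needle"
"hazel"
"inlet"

Every 'In' example satisfies: length 6. None of the 'Out' examples do.
"needle" → length 6 → In.
"hazel" → length 5 → Out.
"inlet" → length 5 → Out.

In, Out, Out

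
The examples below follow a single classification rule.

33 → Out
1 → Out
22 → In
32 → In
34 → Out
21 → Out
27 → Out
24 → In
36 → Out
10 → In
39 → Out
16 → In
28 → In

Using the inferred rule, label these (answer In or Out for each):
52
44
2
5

Out, Out, In, Out

All 'In' examples share one property — even AND at most 32 — and every 'Out' example lacks it.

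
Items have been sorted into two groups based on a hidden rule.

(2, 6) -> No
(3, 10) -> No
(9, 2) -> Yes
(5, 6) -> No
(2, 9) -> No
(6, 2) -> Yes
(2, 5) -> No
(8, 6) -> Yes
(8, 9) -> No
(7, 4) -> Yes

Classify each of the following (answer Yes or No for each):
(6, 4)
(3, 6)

One predicate separates the groups cleanly: first > second.
(6, 4): 6 > 4, has this property → Yes. (3, 6): 3 < 6, does not fit → No.

Yes, No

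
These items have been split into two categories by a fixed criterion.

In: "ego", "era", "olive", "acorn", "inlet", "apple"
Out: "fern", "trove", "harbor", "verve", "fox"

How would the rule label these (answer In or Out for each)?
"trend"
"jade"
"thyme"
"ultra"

Out, Out, Out, In

The distinguishing property — starts with a vowel — holds for all the 'In' cases and none of the 'Out' cases.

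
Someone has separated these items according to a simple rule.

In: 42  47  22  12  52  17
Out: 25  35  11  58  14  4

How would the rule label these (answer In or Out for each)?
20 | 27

Out, In

The pattern is that an item is 'In' exactly when: ≡ 2 (mod 5).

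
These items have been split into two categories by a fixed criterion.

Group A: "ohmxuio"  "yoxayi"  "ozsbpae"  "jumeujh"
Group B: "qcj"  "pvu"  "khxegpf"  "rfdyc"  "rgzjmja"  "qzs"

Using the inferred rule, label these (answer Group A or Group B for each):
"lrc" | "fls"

Group B, Group B

'Group A' ⟺ has ≥ 2 vowels.
"lrc": 0 vowels — doesn't match, so Group B.
"fls": 0 vowels — doesn't match, so Group B.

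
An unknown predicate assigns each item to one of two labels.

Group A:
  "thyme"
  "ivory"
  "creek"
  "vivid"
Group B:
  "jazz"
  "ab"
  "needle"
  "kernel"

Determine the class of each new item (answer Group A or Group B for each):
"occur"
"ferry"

Group A, Group A

One predicate separates the groups cleanly: odd length.
"occur" → length 5 → Group A.
"ferry" → length 5 → Group A.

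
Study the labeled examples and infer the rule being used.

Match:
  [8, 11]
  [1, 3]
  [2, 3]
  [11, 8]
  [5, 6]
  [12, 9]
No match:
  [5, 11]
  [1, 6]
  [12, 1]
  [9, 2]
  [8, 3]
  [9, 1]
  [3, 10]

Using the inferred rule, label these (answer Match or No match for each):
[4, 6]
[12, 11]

Match, Match

The common property of the 'Match' items is: |first − second| ≤ 3. No 'No match' item has it.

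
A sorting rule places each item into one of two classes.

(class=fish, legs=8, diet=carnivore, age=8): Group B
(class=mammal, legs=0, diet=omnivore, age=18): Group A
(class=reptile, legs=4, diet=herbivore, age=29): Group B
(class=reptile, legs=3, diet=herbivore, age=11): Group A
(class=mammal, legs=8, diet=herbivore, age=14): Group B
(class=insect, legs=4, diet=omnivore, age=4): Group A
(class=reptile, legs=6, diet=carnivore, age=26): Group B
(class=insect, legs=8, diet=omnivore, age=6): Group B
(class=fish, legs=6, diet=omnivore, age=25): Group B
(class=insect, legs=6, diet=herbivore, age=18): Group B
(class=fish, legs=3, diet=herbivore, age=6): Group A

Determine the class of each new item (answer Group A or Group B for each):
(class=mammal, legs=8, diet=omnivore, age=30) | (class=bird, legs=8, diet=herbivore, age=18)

Rule: legs ≤ 4 AND age ≤ 18. This holds for each 'Group A' example and fails for each 'Group B' one.
(class=mammal, legs=8, diet=omnivore, age=30) → legs = 8, age = 30 → Group B.
(class=bird, legs=8, diet=herbivore, age=18) → legs = 8, age = 18 → Group B.

Group B, Group B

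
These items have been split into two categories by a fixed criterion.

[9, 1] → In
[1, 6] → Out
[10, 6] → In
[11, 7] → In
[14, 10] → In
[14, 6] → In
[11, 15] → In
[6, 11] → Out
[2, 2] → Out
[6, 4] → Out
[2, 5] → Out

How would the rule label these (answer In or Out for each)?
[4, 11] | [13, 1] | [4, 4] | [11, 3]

'In' ⟺ first ≥ 7.
[4, 11]: first 4, does not pass → Out.
[13, 1]: first 13, meets the rule → In.
[4, 4]: first 4, does not pass → Out.
[11, 3]: first 11, meets the rule → In.

Out, In, Out, In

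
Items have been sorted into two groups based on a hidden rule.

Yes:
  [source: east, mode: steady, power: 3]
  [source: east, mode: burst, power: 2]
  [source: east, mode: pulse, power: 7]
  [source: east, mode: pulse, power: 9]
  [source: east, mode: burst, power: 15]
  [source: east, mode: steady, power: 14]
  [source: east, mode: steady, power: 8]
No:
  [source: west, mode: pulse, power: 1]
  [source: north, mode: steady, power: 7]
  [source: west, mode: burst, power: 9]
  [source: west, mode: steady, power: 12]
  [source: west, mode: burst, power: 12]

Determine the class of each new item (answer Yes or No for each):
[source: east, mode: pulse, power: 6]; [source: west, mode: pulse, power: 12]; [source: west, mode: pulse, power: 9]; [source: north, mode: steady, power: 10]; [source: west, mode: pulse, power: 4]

All 'Yes' examples share one property — source is east — and every 'No' example lacks it.
[source: east, mode: pulse, power: 6]: source is east — meets the rule, so Yes. [source: west, mode: pulse, power: 12]: source is west — doesn't match, so No. [source: west, mode: pulse, power: 9]: source is west — doesn't match, so No. [source: north, mode: steady, power: 10]: source is north — doesn't match, so No. [source: west, mode: pulse, power: 4]: source is west — doesn't match, so No.

Yes, No, No, No, No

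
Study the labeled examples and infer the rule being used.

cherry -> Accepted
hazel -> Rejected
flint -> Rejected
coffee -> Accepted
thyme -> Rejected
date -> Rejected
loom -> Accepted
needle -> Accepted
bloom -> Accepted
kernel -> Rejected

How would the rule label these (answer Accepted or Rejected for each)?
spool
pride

Every 'Accepted' example satisfies: has a double letter. None of the 'Rejected' examples do.
spool: 'oo' doubled — checks out, so Accepted.
pride: no doubled letter — lacks this property, so Rejected.

Accepted, Rejected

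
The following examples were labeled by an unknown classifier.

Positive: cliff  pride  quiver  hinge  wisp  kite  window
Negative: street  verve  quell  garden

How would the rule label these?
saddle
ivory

A rule that fits every label: contains 'i' — true of each 'Positive' example, false of each 'Negative' one.
saddle → no 'i' → Negative. ivory → has 'i' → Positive.

Negative, Positive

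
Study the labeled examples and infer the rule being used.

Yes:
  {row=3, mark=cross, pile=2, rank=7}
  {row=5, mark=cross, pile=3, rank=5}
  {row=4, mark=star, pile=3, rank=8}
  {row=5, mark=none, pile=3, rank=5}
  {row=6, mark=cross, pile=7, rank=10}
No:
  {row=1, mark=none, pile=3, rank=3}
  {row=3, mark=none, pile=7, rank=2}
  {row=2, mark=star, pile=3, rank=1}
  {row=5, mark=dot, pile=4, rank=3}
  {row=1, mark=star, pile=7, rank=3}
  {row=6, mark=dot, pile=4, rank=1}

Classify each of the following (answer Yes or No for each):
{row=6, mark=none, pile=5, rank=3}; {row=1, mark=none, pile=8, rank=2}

No, No

One predicate separates the groups cleanly: rank ≥ 5.
{row=6, mark=none, pile=5, rank=3}: No (rank = 3).
{row=1, mark=none, pile=8, rank=2}: No (rank = 2).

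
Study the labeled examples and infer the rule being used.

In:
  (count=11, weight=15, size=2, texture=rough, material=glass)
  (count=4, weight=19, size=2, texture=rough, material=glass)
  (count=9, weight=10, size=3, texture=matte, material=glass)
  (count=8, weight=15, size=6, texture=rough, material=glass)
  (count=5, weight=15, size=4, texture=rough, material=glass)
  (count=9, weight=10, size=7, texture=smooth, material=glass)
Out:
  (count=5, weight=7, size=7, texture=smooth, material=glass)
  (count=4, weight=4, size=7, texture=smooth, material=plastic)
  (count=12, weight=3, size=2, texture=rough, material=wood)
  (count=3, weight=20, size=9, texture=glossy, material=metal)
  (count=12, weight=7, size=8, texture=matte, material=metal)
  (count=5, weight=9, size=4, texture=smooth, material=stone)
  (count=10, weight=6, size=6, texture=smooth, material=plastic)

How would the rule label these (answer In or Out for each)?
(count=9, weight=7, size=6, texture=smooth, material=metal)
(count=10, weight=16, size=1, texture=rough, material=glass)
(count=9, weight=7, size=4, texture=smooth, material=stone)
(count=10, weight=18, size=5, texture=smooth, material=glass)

Out, In, Out, In

All 'In' examples share one property — material is glass AND weight ≥ 9 — and every 'Out' example lacks it.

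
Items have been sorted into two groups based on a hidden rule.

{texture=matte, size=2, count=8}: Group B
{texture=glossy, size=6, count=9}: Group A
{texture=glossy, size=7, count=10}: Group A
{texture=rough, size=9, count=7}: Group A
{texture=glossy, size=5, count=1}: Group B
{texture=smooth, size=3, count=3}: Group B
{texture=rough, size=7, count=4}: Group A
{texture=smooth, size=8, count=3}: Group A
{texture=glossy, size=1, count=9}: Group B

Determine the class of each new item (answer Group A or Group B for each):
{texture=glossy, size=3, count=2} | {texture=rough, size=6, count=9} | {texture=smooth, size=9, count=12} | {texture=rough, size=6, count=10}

Group B, Group A, Group A, Group A

The simplest hypothesis consistent with all the labels is: size ≥ 6.
{texture=glossy, size=3, count=2}: Group B (size = 3).
{texture=rough, size=6, count=9}: Group A (size = 6).
{texture=smooth, size=9, count=12}: Group A (size = 9).
{texture=rough, size=6, count=10}: Group A (size = 6).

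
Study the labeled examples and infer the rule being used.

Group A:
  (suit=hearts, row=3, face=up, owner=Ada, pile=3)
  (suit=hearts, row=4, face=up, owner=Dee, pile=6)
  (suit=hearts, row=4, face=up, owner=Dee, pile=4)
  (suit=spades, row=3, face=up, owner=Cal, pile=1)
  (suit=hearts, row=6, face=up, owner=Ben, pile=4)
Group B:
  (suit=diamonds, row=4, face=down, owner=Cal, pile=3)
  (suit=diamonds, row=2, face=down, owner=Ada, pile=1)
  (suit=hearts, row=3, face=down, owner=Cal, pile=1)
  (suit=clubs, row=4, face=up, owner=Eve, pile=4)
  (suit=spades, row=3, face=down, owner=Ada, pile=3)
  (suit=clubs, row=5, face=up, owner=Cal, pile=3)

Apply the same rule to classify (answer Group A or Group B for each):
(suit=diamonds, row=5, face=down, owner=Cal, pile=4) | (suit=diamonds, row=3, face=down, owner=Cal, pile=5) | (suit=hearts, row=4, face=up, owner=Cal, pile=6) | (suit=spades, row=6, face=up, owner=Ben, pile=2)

Rule: suit is not clubs AND face is up. This holds for each 'Group A' example and fails for each 'Group B' one.
(suit=diamonds, row=5, face=down, owner=Cal, pile=4): suit is diamonds, face is down, doesn't match → Group B.
(suit=diamonds, row=3, face=down, owner=Cal, pile=5): suit is diamonds, face is down, doesn't match → Group B.
(suit=hearts, row=4, face=up, owner=Cal, pile=6): suit is hearts, face is up, fits → Group A.
(suit=spades, row=6, face=up, owner=Ben, pile=2): suit is spades, face is up, fits → Group A.

Group B, Group B, Group A, Group A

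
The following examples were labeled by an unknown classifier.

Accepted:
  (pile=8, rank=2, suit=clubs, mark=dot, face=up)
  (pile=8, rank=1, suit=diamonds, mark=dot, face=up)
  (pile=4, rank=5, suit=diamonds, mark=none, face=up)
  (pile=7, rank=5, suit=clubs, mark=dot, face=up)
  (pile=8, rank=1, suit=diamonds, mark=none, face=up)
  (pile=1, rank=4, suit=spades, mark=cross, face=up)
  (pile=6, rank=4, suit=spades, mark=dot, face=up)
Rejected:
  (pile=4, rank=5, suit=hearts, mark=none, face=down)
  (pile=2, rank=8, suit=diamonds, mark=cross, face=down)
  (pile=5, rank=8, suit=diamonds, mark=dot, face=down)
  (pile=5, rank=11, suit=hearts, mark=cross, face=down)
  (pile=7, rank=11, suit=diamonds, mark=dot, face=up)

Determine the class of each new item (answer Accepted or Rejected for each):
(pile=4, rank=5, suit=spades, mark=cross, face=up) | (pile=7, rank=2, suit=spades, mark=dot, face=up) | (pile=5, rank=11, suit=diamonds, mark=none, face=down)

One predicate separates the groups cleanly: face is up AND rank ≤ 5.
(pile=4, rank=5, suit=spades, mark=cross, face=up) → face is up, rank = 5 → Accepted. (pile=7, rank=2, suit=spades, mark=dot, face=up) → face is up, rank = 2 → Accepted. (pile=5, rank=11, suit=diamonds, mark=none, face=down) → face is down, rank = 11 → Rejected.

Accepted, Accepted, Rejected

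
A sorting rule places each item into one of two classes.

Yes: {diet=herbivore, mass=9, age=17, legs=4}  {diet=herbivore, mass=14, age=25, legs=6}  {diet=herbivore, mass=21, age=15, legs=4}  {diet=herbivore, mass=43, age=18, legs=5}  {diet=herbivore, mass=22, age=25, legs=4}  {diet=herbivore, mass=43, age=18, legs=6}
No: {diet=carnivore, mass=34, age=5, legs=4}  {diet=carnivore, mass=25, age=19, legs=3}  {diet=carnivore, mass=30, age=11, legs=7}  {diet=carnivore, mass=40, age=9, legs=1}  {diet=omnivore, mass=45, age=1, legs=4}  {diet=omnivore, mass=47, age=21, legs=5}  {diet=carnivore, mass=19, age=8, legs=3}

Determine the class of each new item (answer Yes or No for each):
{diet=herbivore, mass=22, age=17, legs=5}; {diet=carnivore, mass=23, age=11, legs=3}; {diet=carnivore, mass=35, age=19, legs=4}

Yes, No, No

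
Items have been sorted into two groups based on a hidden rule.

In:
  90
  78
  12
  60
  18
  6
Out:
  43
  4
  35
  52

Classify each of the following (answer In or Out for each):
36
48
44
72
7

The classifier is using: multiple of 3.
36 → 36 = 3·12 → In. 48 → 48 = 3·16 → In. 44 → 44 = 3·14 + 2 → Out. 72 → 72 = 3·24 → In. 7 → 7 = 3·2 + 1 → Out.

In, In, Out, In, Out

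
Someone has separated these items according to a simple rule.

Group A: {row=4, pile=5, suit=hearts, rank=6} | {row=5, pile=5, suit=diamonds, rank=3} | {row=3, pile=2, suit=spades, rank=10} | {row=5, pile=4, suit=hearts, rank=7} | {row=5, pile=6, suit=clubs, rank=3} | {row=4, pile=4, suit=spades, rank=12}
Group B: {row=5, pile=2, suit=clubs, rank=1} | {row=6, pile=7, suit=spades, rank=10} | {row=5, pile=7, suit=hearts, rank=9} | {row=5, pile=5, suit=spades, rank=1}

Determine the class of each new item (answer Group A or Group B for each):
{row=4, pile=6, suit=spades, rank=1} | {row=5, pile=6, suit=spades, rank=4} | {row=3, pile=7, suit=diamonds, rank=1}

Group B, Group A, Group B

The classifier is using: pile ≤ 6 AND rank ≥ 3.
{row=4, pile=6, suit=spades, rank=1} — pile = 6, rank = 1, hence Group B. {row=5, pile=6, suit=spades, rank=4} — pile = 6, rank = 4, hence Group A. {row=3, pile=7, suit=diamonds, rank=1} — pile = 7, rank = 1, hence Group B.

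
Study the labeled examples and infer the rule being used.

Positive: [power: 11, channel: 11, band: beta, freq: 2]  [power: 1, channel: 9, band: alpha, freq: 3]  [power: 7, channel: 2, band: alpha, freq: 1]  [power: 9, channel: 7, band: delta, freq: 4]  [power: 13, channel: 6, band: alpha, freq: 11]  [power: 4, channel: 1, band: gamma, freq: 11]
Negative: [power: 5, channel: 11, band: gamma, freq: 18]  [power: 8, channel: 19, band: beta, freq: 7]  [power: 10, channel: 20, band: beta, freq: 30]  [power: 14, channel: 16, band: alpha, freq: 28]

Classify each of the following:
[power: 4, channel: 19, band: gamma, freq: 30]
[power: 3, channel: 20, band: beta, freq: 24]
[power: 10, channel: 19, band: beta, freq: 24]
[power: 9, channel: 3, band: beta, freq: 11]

A rule that fits every label: channel ≤ 11 AND freq ≤ 11 — true of each 'Positive' example, false of each 'Negative' one.

Negative, Negative, Negative, Positive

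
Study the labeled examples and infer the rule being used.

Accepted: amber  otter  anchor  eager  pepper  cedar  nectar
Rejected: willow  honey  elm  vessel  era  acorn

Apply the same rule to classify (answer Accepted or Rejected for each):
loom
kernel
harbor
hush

Rejected, Rejected, Accepted, Rejected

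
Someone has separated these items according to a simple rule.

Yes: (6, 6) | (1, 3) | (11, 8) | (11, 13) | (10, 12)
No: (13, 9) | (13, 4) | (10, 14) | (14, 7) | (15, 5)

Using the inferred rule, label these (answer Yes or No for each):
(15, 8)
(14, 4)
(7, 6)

No, No, Yes

A rule that fits every label: |first − second| ≤ 3 — true of each 'Yes' example, false of each 'No' one.
(15, 8) — |15−8| = 7, hence No.
(14, 4) — |14−4| = 10, hence No.
(7, 6) — |7−6| = 1, hence Yes.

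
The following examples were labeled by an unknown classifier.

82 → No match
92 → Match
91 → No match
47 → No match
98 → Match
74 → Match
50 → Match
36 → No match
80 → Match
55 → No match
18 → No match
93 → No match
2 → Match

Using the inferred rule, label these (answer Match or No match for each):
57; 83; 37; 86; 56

A rule that fits every label: ≡ 2 (mod 6) — true of each 'Match' example, false of each 'No match' one.
No match: 57, since 57 mod 6 = 3.
No match: 83, since 83 mod 6 = 5.
No match: 37, since 37 mod 6 = 1.
Match: 86, since 86 mod 6 = 2.
Match: 56, since 56 mod 6 = 2.

No match, No match, No match, Match, Match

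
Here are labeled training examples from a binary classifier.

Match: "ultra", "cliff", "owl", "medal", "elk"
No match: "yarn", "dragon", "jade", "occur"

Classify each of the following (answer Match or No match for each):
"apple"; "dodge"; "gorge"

Match, No match, No match

Checking candidate rules against both groups, what survives is: contains 'l'.
Match: "apple", since has 'l'.
No match: "dodge", since no 'l'.
No match: "gorge", since no 'l'.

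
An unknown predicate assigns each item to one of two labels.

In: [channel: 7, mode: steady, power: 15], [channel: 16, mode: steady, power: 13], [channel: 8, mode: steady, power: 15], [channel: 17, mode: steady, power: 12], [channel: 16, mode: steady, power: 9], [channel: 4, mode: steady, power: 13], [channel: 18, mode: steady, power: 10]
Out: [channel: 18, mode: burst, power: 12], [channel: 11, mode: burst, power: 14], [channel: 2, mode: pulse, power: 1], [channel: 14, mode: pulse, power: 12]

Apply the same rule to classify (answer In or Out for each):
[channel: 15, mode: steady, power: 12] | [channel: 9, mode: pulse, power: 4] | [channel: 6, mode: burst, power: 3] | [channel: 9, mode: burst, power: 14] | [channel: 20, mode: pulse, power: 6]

In, Out, Out, Out, Out

A rule that fits every label: mode is steady — true of each 'In' example, false of each 'Out' one.
[channel: 15, mode: steady, power: 12] — mode is steady, hence In.
[channel: 9, mode: pulse, power: 4] — mode is pulse, hence Out.
[channel: 6, mode: burst, power: 3] — mode is burst, hence Out.
[channel: 9, mode: burst, power: 14] — mode is burst, hence Out.
[channel: 20, mode: pulse, power: 6] — mode is pulse, hence Out.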